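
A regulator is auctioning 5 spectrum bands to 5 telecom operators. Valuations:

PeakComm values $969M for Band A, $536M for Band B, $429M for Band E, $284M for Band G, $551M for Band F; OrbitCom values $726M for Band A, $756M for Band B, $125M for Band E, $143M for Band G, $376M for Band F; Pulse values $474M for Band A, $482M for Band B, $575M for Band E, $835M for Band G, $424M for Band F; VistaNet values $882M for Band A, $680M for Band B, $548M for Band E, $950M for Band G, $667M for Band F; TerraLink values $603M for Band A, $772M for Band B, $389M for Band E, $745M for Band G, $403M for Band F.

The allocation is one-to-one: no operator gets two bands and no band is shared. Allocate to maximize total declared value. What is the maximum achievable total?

Optimal: PeakComm→Band A ($969M), OrbitCom→Band B ($756M), Pulse→Band E ($575M), VistaNet→Band F ($667M), TerraLink→Band G ($745M) — total 969+756+575+667+745 = $3712M.
Next-best assignment: PeakComm→Band A, OrbitCom→Band B, Pulse→Band E, VistaNet→Band G, TerraLink→Band F = $3653M.
Checked against all permutations: $3712M is optimal.

Maximum total: $3712M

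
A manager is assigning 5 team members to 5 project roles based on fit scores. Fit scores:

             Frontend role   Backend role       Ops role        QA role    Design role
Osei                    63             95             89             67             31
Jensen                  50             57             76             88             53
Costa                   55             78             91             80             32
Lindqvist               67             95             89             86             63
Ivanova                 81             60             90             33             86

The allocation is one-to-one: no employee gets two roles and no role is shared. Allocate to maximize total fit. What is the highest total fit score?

Optimal: Osei→Backend role (95 pts), Jensen→QA role (88 pts), Costa→Ops role (91 pts), Lindqvist→Frontend role (67 pts), Ivanova→Design role (86 pts) — total 95+88+91+67+86 = 427 pts.
Column-greedy (each role in turn goes to its best remaining employee) gives 418 pts, worse by 9.
Every other assignment is strictly worse.

Max total: 427 pts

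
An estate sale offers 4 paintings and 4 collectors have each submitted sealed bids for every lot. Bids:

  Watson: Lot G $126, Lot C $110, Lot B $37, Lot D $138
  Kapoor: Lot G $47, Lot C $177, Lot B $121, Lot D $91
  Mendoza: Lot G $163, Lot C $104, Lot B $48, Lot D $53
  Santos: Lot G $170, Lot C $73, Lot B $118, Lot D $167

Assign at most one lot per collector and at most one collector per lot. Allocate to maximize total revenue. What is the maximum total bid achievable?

Optimal: Watson→Lot D ($138), Kapoor→Lot C ($177), Mendoza→Lot G ($163), Santos→Lot B ($118) — total 138+177+163+118 = $596.
Max-entry greedy (repeatedly take the single best remaining cell) gives $533, worse by 63.
Swapping Mendoza↔Watson (Mendoza→Lot D $53, Watson→Lot G $126) loses 122.

Max total: $596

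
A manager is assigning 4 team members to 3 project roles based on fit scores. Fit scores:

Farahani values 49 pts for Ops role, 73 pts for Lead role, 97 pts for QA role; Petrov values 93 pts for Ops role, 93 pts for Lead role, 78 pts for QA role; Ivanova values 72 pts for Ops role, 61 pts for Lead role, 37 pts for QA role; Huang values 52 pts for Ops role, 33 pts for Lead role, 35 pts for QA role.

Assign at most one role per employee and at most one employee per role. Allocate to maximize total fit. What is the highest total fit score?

Optimal: Ivanova→Ops role (72 pts), Petrov→Lead role (93 pts), Farahani→QA role (97 pts) — total 72+93+97 = 262 pts.
Row-greedy (each employee in turn takes its best remaining role) gives 251 pts, worse by 11.
Next-best assignment: Petrov→Ops role, Ivanova→Lead role, Farahani→QA role = 251 pts.

Maximum total: 262 pts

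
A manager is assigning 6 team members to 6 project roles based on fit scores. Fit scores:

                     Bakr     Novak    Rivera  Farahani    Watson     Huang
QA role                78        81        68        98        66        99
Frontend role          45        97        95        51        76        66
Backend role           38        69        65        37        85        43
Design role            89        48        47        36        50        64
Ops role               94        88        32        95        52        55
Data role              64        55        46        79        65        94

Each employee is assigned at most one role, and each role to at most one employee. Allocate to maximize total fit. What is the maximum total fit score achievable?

Max total: 549 pts

Optimal: Bakr→Design role (89 pts), Novak→Ops role (88 pts), Rivera→Frontend role (95 pts), Farahani→QA role (98 pts), Watson→Backend role (85 pts), Huang→Data role (94 pts) — total 89+88+95+98+85+94 = 549 pts.
Row-greedy (each employee in turn takes its best remaining role) gives 487 pts, worse by 62.
Next-best assignment: Bakr→Design role, Novak→QA role, Rivera→Frontend role, Farahani→Ops role, Watson→Backend role, Huang→Data role = 539 pts.
Checked against all permutations: 549 pts is optimal.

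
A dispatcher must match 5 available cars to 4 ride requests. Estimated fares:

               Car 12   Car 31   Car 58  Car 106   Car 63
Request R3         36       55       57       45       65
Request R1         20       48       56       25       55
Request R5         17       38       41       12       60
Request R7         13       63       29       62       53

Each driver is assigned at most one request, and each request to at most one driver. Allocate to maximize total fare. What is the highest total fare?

Optimal: Car 31→Request R3 ($55), Car 58→Request R1 ($56), Car 63→Request R5 ($60), Car 106→Request R7 ($62) — total 55+56+60+62 = $233.
Max-entry greedy (repeatedly take the single best remaining cell) gives $201, worse by 32.
Swapping Car 58↔Car 63 (Car 58→Request R5 $41, Car 63→Request R1 $55) loses 20.

Maximum total: $233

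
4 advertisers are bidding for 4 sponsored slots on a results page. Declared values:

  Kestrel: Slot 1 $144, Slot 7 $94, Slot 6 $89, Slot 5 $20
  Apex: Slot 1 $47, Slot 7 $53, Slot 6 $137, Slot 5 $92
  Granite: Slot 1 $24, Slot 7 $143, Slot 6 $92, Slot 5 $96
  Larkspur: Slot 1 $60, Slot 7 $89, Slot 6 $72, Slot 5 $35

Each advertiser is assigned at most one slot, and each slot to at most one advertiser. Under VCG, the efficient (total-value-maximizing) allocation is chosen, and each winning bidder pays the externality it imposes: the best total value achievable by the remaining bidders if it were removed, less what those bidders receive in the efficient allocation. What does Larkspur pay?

Larkspur pays $47.

Efficient allocation: Kestrel→Slot 1 ($144), Apex→Slot 6 ($137), Granite→Slot 5 ($96), Larkspur→Slot 7 ($89); total welfare W = $466.
Larkspur receives Slot 7 at value $89, so the others get W − 89 = $377.
Without Larkspur: best allocation of the remaining 3 bidders over all 4 slots is Kestrel→Slot 1 ($144), Apex→Slot 6 ($137), Granite→Slot 7 ($143), total $424.
VCG payment = (others' best without Larkspur) − (others' welfare with Larkspur) = 424 − 377 = $47.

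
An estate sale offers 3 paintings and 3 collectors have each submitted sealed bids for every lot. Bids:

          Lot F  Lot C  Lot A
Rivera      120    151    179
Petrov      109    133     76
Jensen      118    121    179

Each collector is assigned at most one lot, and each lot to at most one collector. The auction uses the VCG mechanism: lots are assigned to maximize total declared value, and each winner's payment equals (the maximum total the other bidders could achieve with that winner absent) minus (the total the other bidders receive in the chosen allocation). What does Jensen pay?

Efficient allocation: Rivera→Lot C ($151), Petrov→Lot F ($109), Jensen→Lot A ($179); total welfare W = $439.
Jensen receives Lot A at value $179, so the others get W − 179 = $260.
Without Jensen: best allocation of the remaining 2 bidders over all 3 lots is Rivera→Lot A ($179), Petrov→Lot C ($133), total $312.
VCG payment = (others' best without Jensen) − (others' welfare with Jensen) = 312 − 260 = $52.

Jensen pays $52.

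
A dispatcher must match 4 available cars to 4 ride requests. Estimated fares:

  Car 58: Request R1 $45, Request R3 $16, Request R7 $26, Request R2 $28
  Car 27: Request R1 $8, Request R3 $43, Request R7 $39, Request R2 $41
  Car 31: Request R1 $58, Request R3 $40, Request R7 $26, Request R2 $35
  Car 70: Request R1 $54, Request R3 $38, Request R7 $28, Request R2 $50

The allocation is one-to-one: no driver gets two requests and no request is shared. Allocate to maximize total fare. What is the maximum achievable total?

Max total: $177

Optimal: Car 58→Request R7 ($26), Car 27→Request R3 ($43), Car 31→Request R1 ($58), Car 70→Request R2 ($50) — total 26+43+58+50 = $177.
Row-greedy (each driver in turn takes its best remaining request) gives $151, worse by 26.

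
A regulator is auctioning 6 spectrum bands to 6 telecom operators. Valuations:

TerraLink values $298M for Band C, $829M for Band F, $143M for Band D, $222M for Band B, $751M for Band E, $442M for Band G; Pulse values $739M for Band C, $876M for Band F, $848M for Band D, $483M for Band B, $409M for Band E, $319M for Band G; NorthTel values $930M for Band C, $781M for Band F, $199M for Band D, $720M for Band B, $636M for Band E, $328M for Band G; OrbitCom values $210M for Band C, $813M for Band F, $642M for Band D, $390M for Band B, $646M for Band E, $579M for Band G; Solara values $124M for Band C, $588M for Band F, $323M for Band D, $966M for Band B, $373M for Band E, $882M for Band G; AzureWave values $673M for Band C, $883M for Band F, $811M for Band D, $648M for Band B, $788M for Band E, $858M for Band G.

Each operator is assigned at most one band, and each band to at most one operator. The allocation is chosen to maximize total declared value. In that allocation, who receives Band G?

AzureWave receives Band G.

Optimal: TerraLink→Band E ($751M), Pulse→Band D ($848M), NorthTel→Band C ($930M), OrbitCom→Band F ($813M), Solara→Band B ($966M), AzureWave→Band G ($858M) — total 751+848+930+813+966+858 = $5166M.
Column-greedy (each band in turn goes to its best remaining operator) gives $4957M, worse by 209.
AzureWave's own top band is Band F ($883M), but forcing AzureWave→Band F and reassigning the rest optimally gives only $4957M — worse by 209.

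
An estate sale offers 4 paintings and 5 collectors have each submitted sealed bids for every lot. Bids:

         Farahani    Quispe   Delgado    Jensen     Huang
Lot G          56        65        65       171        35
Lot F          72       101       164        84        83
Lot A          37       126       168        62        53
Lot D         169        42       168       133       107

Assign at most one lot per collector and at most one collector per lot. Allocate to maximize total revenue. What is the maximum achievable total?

Optimal: Jensen→Lot G ($171), Delgado→Lot F ($164), Quispe→Lot A ($126), Farahani→Lot D ($169) — total 171+164+126+169 = $630.
Max-entry greedy (repeatedly take the single best remaining cell) gives $609, worse by 21.
Next-best assignment: Jensen→Lot G, Quispe→Lot F, Delgado→Lot A, Farahani→Lot D = $609.
Every other assignment is strictly worse.

Max total: $630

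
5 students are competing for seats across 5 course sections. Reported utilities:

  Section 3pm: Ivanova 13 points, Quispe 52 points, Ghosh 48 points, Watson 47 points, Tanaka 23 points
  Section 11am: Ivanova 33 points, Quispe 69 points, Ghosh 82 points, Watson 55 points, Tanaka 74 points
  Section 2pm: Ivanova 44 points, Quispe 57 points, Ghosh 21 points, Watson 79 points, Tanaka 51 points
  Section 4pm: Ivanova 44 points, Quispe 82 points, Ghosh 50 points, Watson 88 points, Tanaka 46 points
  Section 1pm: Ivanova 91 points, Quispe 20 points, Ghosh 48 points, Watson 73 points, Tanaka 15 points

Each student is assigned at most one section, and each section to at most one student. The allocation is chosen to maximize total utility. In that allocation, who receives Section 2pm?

Watson receives Section 2pm.

This is a one-to-one assignment (maximum-weight bipartite matching).
Optimal: Ivanova→Section 1pm (91 points), Quispe→Section 4pm (82 points), Ghosh→Section 3pm (48 points), Watson→Section 2pm (79 points), Tanaka→Section 11am (74 points) — total 91+82+48+79+74 = 374 points.
Column-greedy (each section in turn goes to its best remaining student) gives 350 points, worse by 24.
Swapping Ivanova↔Watson (Ivanova→Section 2pm 44 points, Watson→Section 1pm 73 points) loses 53.
No other one-to-one assignment exceeds 374 points.
Watson's own top section is Section 4pm (88 points), but forcing Watson→Section 4pm and reassigning the rest optimally gives only 364 points — worse by 10.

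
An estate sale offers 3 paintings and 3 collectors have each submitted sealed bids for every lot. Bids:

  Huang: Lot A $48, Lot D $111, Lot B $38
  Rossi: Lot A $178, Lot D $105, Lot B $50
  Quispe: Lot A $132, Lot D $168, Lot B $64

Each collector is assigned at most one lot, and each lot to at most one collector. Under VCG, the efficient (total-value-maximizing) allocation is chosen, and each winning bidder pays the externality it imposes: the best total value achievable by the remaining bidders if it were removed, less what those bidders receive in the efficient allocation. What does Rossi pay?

Rossi pays $37.

Efficient allocation: Huang→Lot B ($38), Rossi→Lot A ($178), Quispe→Lot D ($168); total welfare W = $384.
Rossi receives Lot A at value $178, so the others get W − 178 = $206.
Without Rossi: best allocation of the remaining 2 bidders over all 3 lots is Huang→Lot D ($111), Quispe→Lot A ($132), total $243.
VCG payment = (others' best without Rossi) − (others' welfare with Rossi) = 243 − 206 = $37.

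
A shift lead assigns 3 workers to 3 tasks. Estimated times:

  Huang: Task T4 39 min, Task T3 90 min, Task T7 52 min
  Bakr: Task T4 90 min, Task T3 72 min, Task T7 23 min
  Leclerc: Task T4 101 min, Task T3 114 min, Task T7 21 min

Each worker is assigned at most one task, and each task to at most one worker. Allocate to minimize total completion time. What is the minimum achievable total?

Optimal: Huang→Task T4 (39 min), Bakr→Task T3 (72 min), Leclerc→Task T7 (21 min) — total 39+72+21 = 132 min.
Row-greedy (each worker in turn takes its cheapest remaining task) gives 176 min, worse by 44.
Next-best assignment: Huang→Task T4, Bakr→Task T7, Leclerc→Task T3 = 176 min.
Swapping Leclerc↔Huang (Leclerc→Task T4 101 min, Huang→Task T7 52 min) adds 93.
Checked against all permutations: 132 min is optimal.

Min total: 132 min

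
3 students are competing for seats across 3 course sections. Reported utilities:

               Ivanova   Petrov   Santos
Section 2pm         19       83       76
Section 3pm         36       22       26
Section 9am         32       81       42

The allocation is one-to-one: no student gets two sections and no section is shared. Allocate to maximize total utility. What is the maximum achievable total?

Max total: 193 points

Optimal: Ivanova→Section 3pm (36 points), Petrov→Section 9am (81 points), Santos→Section 2pm (76 points) — total 36+81+76 = 193 points.
Swapping Petrov↔Ivanova (Petrov→Section 3pm 22 points, Ivanova→Section 9am 32 points) loses 63.
No other one-to-one assignment exceeds 193 points.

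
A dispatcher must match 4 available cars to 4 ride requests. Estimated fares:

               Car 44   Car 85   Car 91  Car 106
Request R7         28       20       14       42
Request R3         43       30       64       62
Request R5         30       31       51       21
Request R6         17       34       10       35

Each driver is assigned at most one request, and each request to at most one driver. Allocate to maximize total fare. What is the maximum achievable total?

Max total: $175

Optimal: Car 44→Request R7 ($28), Car 85→Request R6 ($34), Car 91→Request R5 ($51), Car 106→Request R3 ($62) — total 28+34+51+62 = $175.
Max-entry greedy (repeatedly take the single best remaining cell) gives $170, worse by 5.
Checked against all permutations: $175 is optimal.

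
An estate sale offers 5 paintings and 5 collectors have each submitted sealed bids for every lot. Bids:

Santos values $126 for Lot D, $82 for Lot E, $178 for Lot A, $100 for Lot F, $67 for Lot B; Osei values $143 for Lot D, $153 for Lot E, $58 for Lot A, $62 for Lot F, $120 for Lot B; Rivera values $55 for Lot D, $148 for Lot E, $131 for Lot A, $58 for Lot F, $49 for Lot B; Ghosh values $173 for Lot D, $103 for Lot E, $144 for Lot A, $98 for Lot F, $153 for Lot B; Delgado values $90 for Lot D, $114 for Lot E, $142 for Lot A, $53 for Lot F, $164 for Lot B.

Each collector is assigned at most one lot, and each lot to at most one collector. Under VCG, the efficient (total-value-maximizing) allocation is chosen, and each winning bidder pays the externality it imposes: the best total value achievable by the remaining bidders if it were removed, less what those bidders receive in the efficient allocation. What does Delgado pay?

Efficient allocation: Santos→Lot A ($178), Osei→Lot D ($143), Rivera→Lot E ($148), Ghosh→Lot F ($98), Delgado→Lot B ($164); total welfare W = $731.
Delgado receives Lot B at value $164, so the others get W − 164 = $567.
Without Delgado: best allocation of the remaining 4 bidders over all 5 lots is Santos→Lot A ($178), Osei→Lot D ($143), Rivera→Lot E ($148), Ghosh→Lot B ($153), total $622.
VCG payment = (others' best without Delgado) − (others' welfare with Delgado) = 622 − 567 = $55.

Delgado pays $55.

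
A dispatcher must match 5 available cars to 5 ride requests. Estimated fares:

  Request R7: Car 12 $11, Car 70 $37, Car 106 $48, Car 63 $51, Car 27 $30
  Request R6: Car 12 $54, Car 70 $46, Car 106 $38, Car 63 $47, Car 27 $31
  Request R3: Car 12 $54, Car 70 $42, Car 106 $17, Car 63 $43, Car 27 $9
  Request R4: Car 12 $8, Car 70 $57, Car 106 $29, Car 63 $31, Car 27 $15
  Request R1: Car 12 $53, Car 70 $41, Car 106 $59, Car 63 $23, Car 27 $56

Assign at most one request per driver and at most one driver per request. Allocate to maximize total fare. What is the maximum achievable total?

Maximum total: $262

Treat this as an assignment problem: match each driver to one request.
Optimal: Car 12→Request R3 ($54), Car 70→Request R4 ($57), Car 106→Request R7 ($48), Car 63→Request R6 ($47), Car 27→Request R1 ($56) — total 54+57+48+47+56 = $262.
Column-greedy (each request in turn goes to its best remaining driver) gives $232, worse by 30.
Next-best assignment: Car 12→Request R6, Car 70→Request R4, Car 106→Request R7, Car 63→Request R3, Car 27→Request R1 = $258.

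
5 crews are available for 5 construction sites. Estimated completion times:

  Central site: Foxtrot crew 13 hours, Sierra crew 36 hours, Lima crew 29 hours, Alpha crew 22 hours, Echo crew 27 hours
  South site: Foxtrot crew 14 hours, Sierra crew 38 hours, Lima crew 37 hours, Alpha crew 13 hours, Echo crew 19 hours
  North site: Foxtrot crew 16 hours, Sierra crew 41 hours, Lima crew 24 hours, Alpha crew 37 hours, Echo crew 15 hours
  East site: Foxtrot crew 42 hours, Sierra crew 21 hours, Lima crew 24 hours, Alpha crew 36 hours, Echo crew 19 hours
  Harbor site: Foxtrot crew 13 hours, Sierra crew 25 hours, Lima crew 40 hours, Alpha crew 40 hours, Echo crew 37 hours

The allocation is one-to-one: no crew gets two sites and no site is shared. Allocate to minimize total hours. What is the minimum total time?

This is the linear assignment problem.
Optimal: Foxtrot crew→Central site (13 hours), Sierra crew→Harbor site (25 hours), Lima crew→East site (24 hours), Alpha crew→South site (13 hours), Echo crew→North site (15 hours) — total 13+25+24+13+15 = 90 hours.
Row-greedy (each crew in turn takes its cheapest remaining site) gives 108 hours, worse by 18.
Swapping Foxtrot crew↔Sierra crew (Foxtrot crew→Harbor site 13 hours, Sierra crew→Central site 36 hours) adds 11.

Minimum total: 90 hours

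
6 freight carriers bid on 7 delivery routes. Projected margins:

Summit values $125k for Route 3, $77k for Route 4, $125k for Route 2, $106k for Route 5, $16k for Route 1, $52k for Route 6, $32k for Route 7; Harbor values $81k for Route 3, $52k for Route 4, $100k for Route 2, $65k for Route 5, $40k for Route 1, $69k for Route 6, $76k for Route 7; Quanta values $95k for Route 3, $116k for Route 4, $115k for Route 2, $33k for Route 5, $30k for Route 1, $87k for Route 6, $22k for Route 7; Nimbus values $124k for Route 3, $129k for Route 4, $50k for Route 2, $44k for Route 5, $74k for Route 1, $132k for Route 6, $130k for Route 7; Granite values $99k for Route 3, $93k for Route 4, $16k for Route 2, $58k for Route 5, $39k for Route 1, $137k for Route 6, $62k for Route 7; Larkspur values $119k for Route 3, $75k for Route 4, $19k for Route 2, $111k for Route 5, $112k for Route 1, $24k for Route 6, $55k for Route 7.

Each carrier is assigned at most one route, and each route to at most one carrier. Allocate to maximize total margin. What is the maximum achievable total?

Optimal: Summit→Route 3 ($125k), Harbor→Route 2 ($100k), Quanta→Route 4 ($116k), Nimbus→Route 7 ($130k), Granite→Route 6 ($137k), Larkspur→Route 1 ($112k) — total 125+100+116+130+137+112 = $720k.
Row-greedy (each carrier in turn takes its best remaining route) gives $647k, worse by 73.

Maximum total: $720k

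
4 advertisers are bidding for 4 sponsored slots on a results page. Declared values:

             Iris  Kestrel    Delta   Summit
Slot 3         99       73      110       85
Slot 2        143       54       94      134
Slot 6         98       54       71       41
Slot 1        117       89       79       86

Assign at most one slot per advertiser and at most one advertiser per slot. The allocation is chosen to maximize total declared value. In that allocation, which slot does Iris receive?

This is a one-to-one assignment (maximum-weight bipartite matching).
Optimal: Iris→Slot 6 ($98), Kestrel→Slot 1 ($89), Delta→Slot 3 ($110), Summit→Slot 2 ($134) — total 98+89+110+134 = $431.
Row-greedy (each advertiser in turn takes its best remaining slot) gives $383, worse by 48.
Next-best assignment: Iris→Slot 1, Kestrel→Slot 6, Delta→Slot 3, Summit→Slot 2 = $415.
Swapping Iris↔Delta (Iris→Slot 3 $99, Delta→Slot 6 $71) loses 38.
Checked against all permutations: $431 is optimal.
Iris's own top slot is Slot 2 ($143), but forcing Iris→Slot 2 and reassigning the rest optimally gives only $393 — worse by 38.

Iris receives Slot 6.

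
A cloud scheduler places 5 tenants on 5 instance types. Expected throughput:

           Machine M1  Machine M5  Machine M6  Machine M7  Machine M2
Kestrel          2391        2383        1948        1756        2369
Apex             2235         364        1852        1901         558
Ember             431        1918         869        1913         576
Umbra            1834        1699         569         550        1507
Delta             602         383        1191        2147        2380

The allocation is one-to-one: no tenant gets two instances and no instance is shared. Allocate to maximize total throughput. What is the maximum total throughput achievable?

Max total: 10362 ops/s

Optimal: Kestrel→Machine M5 (2383 ops/s), Apex→Machine M6 (1852 ops/s), Ember→Machine M7 (1913 ops/s), Umbra→Machine M1 (1834 ops/s), Delta→Machine M2 (2380 ops/s) — total 2383+1852+1913+1834+2380 = 10362 ops/s.
Max-entry greedy (repeatedly take the single best remaining cell) gives 9159 ops/s, worse by 1203.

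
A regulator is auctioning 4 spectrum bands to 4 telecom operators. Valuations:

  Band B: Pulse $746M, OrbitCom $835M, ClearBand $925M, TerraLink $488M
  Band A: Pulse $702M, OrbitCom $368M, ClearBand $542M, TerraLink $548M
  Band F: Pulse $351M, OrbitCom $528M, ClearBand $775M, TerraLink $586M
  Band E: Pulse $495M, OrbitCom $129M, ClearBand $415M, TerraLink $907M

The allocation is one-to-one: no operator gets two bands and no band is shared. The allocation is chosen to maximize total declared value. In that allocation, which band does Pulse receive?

Pulse receives Band A.

Treat this as an assignment problem: match each operator to one band.
Optimal: Pulse→Band A ($702M), OrbitCom→Band B ($835M), ClearBand→Band F ($775M), TerraLink→Band E ($907M) — total 702+835+775+907 = $3219M.
Row-greedy (each operator in turn takes its best remaining band) gives $2723M, worse by 496.
Swapping Pulse↔ClearBand (Pulse→Band F $351M, ClearBand→Band A $542M) loses 584.
Every other assignment is strictly worse.
Pulse's own top band is Band B ($746M), but forcing Pulse→Band B and reassigning the rest optimally gives only $2796M — worse by 423.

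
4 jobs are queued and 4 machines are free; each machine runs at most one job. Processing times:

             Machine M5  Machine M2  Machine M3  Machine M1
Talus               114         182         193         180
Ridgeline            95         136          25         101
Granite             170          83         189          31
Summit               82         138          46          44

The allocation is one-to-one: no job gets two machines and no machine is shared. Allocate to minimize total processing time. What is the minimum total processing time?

This is a one-to-one assignment (minimum-cost bipartite matching).
Optimal: Talus→Machine M5 (114 min), Ridgeline→Machine M3 (25 min), Granite→Machine M2 (83 min), Summit→Machine M1 (44 min) — total 114+25+83+44 = 266 min.
Column-greedy (each machine in turn goes to its cheapest remaining job) gives 370 min, worse by 104.
Every other assignment is strictly worse.

Min total: 266 min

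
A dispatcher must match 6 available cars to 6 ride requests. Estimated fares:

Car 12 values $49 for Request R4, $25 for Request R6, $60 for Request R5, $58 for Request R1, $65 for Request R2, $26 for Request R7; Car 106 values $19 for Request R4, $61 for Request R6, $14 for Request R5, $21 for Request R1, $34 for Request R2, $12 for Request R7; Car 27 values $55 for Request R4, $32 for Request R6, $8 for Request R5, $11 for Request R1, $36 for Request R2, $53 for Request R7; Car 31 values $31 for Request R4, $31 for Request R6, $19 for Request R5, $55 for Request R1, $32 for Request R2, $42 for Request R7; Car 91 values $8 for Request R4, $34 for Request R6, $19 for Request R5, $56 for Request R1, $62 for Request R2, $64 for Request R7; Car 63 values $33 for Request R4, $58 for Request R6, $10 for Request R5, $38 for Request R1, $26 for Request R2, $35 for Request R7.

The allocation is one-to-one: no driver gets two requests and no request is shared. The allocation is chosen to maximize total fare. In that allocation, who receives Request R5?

Optimal: Car 12→Request R5 ($60), Car 106→Request R6 ($61), Car 27→Request R4 ($55), Car 31→Request R1 ($55), Car 91→Request R2 ($62), Car 63→Request R7 ($35) — total 60+61+55+55+62+35 = $328.
Column-greedy (each request in turn goes to its best remaining driver) gives $299, worse by 29.
Car 12's own top request is Request R2 ($65), but forcing Car 12→Request R2 and reassigning the rest optimally gives only $311 — worse by 17.

Car 12 receives Request R5.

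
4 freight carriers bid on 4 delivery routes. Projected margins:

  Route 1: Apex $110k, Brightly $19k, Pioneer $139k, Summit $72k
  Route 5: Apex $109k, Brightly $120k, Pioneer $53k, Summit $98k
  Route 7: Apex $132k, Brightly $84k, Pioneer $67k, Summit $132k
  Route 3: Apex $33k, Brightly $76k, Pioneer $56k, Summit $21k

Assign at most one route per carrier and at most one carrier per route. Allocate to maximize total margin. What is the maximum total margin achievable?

Max total: $456k

Optimal: Apex→Route 5 ($109k), Brightly→Route 3 ($76k), Pioneer→Route 1 ($139k), Summit→Route 7 ($132k) — total 109+76+139+132 = $456k.
Row-greedy (each carrier in turn takes its best remaining route) gives $412k, worse by 44.
Next-best assignment: Apex→Route 7, Brightly→Route 3, Pioneer→Route 1, Summit→Route 5 = $445k.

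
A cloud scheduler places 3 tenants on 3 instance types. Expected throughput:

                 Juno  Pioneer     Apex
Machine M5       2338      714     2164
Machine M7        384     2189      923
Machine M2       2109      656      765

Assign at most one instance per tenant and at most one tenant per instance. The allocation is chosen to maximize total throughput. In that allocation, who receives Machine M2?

This is a one-to-one assignment (maximum-weight bipartite matching).
Optimal: Juno→Machine M2 (2109 ops/s), Pioneer→Machine M7 (2189 ops/s), Apex→Machine M5 (2164 ops/s) — total 2109+2189+2164 = 6462 ops/s.
Max-entry greedy (repeatedly take the single best remaining cell) gives 5292 ops/s, worse by 1170.
Next-best assignment: Juno→Machine M5, Pioneer→Machine M7, Apex→Machine M2 = 5292 ops/s.
Juno's own top instance is Machine M5 (2338 ops/s), but forcing Juno→Machine M5 and reassigning the rest optimally gives only 5292 ops/s — worse by 1170.

Juno receives Machine M2.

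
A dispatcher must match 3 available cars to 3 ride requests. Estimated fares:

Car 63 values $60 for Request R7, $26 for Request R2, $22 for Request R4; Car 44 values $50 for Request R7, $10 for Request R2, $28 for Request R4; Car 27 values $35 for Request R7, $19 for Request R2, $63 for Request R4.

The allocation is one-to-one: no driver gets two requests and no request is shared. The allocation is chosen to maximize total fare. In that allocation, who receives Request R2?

Car 63 receives Request R2.

Treat this as an assignment problem: match each driver to one request.
Optimal: Car 63→Request R2 ($26), Car 44→Request R7 ($50), Car 27→Request R4 ($63) — total 26+50+63 = $139.
Row-greedy (each driver in turn takes its best remaining request) gives $107, worse by 32.
Next-best assignment: Car 63→Request R7, Car 44→Request R2, Car 27→Request R4 = $133.
Swapping Car 44↔Car 63 (Car 44→Request R2 $10, Car 63→Request R7 $60) loses 6.
Car 63's own top request is Request R7 ($60), but forcing Car 63→Request R7 and reassigning the rest optimally gives only $133 — worse by 6.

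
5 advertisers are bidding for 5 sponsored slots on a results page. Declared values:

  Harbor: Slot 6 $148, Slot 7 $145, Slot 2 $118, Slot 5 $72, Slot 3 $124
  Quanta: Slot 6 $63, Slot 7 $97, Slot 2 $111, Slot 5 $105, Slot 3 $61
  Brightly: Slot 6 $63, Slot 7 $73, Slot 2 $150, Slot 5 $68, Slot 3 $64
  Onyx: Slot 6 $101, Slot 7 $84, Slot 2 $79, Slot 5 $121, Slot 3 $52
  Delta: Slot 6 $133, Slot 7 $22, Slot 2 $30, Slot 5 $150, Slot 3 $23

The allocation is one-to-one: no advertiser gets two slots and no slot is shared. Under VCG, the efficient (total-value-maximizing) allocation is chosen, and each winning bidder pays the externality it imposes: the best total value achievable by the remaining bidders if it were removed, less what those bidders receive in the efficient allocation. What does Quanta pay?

Efficient allocation: Harbor→Slot 3 ($124), Quanta→Slot 7 ($97), Brightly→Slot 2 ($150), Onyx→Slot 5 ($121), Delta→Slot 6 ($133); total welfare W = $625.
Quanta receives Slot 7 at value $97, so the others get W − 97 = $528.
Without Quanta: best allocation of the remaining 4 bidders over all 5 slots is Harbor→Slot 7 ($145), Brightly→Slot 2 ($150), Onyx→Slot 5 ($121), Delta→Slot 6 ($133), total $549.
VCG payment = (others' best without Quanta) − (others' welfare with Quanta) = 549 − 528 = $21.

Quanta pays $21.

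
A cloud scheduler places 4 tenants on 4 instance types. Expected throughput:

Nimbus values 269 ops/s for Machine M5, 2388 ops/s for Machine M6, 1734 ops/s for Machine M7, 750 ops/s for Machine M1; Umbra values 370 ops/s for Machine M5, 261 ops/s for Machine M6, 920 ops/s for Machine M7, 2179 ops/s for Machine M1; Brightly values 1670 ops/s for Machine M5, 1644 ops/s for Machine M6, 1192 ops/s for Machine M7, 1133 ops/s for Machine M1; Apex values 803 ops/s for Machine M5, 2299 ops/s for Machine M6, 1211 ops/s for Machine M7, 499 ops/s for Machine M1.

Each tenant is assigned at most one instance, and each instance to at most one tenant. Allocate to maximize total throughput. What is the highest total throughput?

This is a one-to-one assignment (maximum-weight bipartite matching).
Optimal: Nimbus→Machine M7 (1734 ops/s), Umbra→Machine M1 (2179 ops/s), Brightly→Machine M5 (1670 ops/s), Apex→Machine M6 (2299 ops/s) — total 1734+2179+1670+2299 = 7882 ops/s.
Column-greedy (each instance in turn goes to its best remaining tenant) gives 7448 ops/s, worse by 434.
Next-best assignment: Nimbus→Machine M6, Umbra→Machine M1, Brightly→Machine M5, Apex→Machine M7 = 7448 ops/s.
Swapping Umbra↔Apex (Umbra→Machine M6 261 ops/s, Apex→Machine M1 499 ops/s) loses 3718.

Maximum total: 7882 ops/s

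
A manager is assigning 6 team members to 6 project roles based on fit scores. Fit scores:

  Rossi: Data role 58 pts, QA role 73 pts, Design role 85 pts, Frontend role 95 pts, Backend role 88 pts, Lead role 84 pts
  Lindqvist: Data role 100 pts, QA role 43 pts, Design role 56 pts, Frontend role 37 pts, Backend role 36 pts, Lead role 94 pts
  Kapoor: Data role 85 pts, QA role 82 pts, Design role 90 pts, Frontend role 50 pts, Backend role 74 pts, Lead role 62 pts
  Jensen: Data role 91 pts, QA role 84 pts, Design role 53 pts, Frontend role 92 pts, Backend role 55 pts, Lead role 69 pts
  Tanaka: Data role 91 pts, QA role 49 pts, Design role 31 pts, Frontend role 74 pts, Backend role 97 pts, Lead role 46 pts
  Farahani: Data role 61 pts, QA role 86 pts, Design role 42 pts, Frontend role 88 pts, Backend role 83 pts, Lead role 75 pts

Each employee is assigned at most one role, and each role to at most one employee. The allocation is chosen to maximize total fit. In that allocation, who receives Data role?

Jensen receives Data role.

Optimal: Rossi→Frontend role (95 pts), Lindqvist→Lead role (94 pts), Kapoor→Design role (90 pts), Jensen→Data role (91 pts), Tanaka→Backend role (97 pts), Farahani→QA role (86 pts) — total 95+94+90+91+97+86 = 553 pts.
Column-greedy (each role in turn goes to its best remaining employee) gives 537 pts, worse by 16.
Next-best assignment: Rossi→Lead role, Lindqvist→Data role, Kapoor→Design role, Jensen→Frontend role, Tanaka→Backend role, Farahani→QA role = 549 pts.
Jensen's own top role is Frontend role (92 pts), but forcing Jensen→Frontend role and reassigning the rest optimally gives only 549 pts — worse by 4.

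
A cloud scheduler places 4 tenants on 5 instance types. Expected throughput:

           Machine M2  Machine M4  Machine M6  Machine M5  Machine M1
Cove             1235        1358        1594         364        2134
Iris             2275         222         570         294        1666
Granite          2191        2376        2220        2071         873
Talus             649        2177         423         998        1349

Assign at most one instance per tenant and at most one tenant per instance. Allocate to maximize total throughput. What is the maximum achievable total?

Optimal: Cove→Machine M1 (2134 ops/s), Iris→Machine M2 (2275 ops/s), Granite→Machine M6 (2220 ops/s), Talus→Machine M4 (2177 ops/s) — total 2134+2275+2220+2177 = 8806 ops/s.
Max-entry greedy (repeatedly take the single best remaining cell) gives 7783 ops/s, worse by 1023.

Max total: 8806 ops/s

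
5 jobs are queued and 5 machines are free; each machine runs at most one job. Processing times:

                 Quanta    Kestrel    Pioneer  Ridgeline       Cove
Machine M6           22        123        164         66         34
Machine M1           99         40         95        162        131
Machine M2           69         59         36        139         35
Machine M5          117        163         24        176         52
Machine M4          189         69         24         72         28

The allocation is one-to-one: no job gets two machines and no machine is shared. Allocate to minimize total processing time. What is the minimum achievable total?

Minimum total: 193 min

This is the linear assignment problem.
Optimal: Quanta→Machine M6 (22 min), Kestrel→Machine M1 (40 min), Pioneer→Machine M5 (24 min), Ridgeline→Machine M4 (72 min), Cove→Machine M2 (35 min) — total 22+40+24+72+35 = 193 min.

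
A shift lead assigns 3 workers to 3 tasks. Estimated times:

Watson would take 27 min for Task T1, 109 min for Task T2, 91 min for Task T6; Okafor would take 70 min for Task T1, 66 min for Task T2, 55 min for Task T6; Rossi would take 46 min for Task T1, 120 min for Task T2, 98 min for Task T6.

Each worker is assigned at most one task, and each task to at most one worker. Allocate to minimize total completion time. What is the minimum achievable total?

Minimum total: 191 min

Treat this as an assignment problem: match each worker to one task.
Optimal: Watson→Task T1 (27 min), Okafor→Task T2 (66 min), Rossi→Task T6 (98 min) — total 27+66+98 = 191 min.
Min-entry greedy (repeatedly take the single cheapest remaining cell) gives 202 min, worse by 11.
Swapping Okafor↔Watson (Okafor→Task T1 70 min, Watson→Task T2 109 min) adds 86.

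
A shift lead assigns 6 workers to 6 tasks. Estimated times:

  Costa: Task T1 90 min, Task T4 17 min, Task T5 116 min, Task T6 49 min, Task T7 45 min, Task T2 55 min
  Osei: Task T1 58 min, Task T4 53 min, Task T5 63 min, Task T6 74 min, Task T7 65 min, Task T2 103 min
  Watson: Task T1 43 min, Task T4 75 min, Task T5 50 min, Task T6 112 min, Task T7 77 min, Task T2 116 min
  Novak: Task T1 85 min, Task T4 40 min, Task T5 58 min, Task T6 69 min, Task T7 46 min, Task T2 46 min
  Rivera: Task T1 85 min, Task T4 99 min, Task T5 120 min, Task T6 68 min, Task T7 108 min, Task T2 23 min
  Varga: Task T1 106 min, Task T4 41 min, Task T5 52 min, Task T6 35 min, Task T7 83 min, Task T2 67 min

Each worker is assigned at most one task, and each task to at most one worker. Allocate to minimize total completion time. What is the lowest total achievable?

Optimal: Costa→Task T4 (17 min), Osei→Task T5 (63 min), Watson→Task T1 (43 min), Novak→Task T7 (46 min), Rivera→Task T2 (23 min), Varga→Task T6 (35 min) — total 17+63+43+46+23+35 = 227 min.
Column-greedy (each task in turn goes to its cheapest remaining worker) gives 329 min, worse by 102.
Swapping Costa↔Rivera (Costa→Task T2 55 min, Rivera→Task T4 99 min) adds 114.

Min total: 227 min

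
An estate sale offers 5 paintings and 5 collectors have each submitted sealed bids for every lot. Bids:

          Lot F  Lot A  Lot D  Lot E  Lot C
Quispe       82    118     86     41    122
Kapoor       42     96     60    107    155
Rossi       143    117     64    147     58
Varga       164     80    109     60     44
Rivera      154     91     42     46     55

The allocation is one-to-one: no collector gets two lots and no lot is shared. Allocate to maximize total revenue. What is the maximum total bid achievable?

Optimal: Quispe→Lot A ($118), Kapoor→Lot C ($155), Rossi→Lot E ($147), Varga→Lot D ($109), Rivera→Lot F ($154) — total 118+155+147+109+154 = $683.
Row-greedy (each collector in turn takes its best remaining lot) gives $572, worse by 111.

Max total: $683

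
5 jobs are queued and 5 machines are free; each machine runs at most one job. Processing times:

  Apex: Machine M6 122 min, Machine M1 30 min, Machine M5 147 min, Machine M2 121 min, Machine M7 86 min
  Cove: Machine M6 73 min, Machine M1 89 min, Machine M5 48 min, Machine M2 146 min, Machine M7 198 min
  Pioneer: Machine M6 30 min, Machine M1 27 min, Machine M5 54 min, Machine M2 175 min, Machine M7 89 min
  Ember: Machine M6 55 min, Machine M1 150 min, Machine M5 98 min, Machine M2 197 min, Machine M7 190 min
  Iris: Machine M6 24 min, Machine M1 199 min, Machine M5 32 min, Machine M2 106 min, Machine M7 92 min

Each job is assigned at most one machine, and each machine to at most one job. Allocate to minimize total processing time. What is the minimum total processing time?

This is the linear assignment problem.
Optimal: Apex→Machine M7 (86 min), Cove→Machine M5 (48 min), Pioneer→Machine M1 (27 min), Ember→Machine M6 (55 min), Iris→Machine M2 (106 min) — total 86+48+27+55+106 = 322 min.
Min-entry greedy (repeatedly take the single cheapest remaining cell) gives 382 min, worse by 60.
Next-best assignment: Apex→Machine M1, Cove→Machine M5, Pioneer→Machine M7, Ember→Machine M6, Iris→Machine M2 = 328 min.

Min total: 322 min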